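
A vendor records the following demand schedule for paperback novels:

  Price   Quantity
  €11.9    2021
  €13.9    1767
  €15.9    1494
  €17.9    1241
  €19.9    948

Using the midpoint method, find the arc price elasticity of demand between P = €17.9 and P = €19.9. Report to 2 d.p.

-2.53

At P = 17.9, Q = 1241; at P = 19.9, Q = 948.
ΔQ = -293, ΔP = 2.0. Midpoints: P̄ = 18.90, Q̄ = 1094.5.
ε = (ΔQ/ΔP)(P̄/Q̄) = (-293/2.0)(18.90/1094.5).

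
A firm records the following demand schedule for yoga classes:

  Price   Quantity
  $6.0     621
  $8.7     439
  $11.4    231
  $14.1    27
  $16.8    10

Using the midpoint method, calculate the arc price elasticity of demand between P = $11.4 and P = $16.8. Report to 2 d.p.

-4.79

At P = 11.4, Q = 231; at P = 16.8, Q = 10.
ΔQ = -221, ΔP = 5.4. Midpoints: P̄ = 14.10, Q̄ = 120.5.
ε = (ΔQ/ΔP)(P̄/Q̄) = (-221/5.4)(14.10/120.5).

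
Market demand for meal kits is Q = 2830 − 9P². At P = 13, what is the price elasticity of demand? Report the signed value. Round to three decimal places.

At P = 13, Q = 1309.
dQ/dP = −18P = -234.
ε = (dQ/dP)(P/Q) = (-234)(13/1309).
|ε| > 1, so demand is elastic at this price.

-2.324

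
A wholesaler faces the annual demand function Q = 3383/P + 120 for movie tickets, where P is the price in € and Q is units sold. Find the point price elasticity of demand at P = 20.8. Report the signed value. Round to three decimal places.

-0.575

At P = 20.8, Q = 282.644.
dQ/dP = −3383/P² = -7.819.
ε = (dQ/dP)(P/Q) = (-7.819)(20.8/282.644).
|ε| < 1, so demand is inelastic at this price.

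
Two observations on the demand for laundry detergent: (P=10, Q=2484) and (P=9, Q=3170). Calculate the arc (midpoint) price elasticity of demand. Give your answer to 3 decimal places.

ΔQ = 3170 − 2484 = 686; ΔP = 9 − 10 = -1.
Midpoints: P̄ = 9.50, Q̄ = 2827.0.
ε = (ΔQ/ΔP)(P̄/Q̄) = (686/-1)(9.50/2827.0).

-2.305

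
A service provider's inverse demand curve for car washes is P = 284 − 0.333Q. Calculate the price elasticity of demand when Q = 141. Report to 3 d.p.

-5.049

At Q = 141, P = 284 − 0.333(141) = 237.05.
dP/dQ = −0.333, so dQ/dP = 1/(−0.333) = -3.003.
ε = (dQ/dP)(P/Q) = (-3.003)(237.05/141).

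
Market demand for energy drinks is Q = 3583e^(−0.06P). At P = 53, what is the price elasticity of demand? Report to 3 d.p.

-3.180

At P = 53, Q = 149.001.
dQ/dP = −0.06·3583e^(−0.06P) = −0.06Q = -8.940.
ε = (dQ/dP)(P/Q) = (-8.940)(53/149.001).
|ε| > 1, so demand is elastic at this price.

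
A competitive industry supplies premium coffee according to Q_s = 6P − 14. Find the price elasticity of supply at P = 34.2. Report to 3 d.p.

1.073

At P = 34.2, Q_s = 191.20.
dQ_s/dP = 6.
ε_s = (dQ_s/dP)(P/Q_s) = (6)(34.2/191.20).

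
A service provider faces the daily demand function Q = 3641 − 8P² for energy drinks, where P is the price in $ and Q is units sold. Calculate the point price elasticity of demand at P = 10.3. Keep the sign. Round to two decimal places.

At P = 10.3, Q = 2792.280.
dQ/dP = −16P = -164.800.
ε = (dQ/dP)(P/Q) = (-164.800)(10.3/2792.280).

-0.61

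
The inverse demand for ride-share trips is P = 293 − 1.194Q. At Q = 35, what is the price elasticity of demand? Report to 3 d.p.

At Q = 35, P = 293 − 1.194(35) = 251.21.
dP/dQ = −1.194, so dQ/dP = 1/(−1.194) = -0.838.
ε = (dQ/dP)(P/Q) = (-0.838)(251.21/35).

-6.011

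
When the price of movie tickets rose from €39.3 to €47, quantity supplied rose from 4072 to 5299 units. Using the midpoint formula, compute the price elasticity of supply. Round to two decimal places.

ΔQ = 5299 − 4072 = 1227; ΔP = 47 − 39.3 = 7.7.
Midpoints: P̄ = 43.15, Q̄ = 4685.5.
ε_s = (ΔQ/ΔP)(P̄/Q̄) = (1227/7.7)(43.15/4685.5).

1.47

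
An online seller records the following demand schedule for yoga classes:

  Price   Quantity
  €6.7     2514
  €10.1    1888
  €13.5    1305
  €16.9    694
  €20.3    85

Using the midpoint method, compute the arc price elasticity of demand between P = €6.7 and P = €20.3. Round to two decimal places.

At P = 6.7, Q = 2514; at P = 20.3, Q = 85.
ΔQ = -2429, ΔP = 13.6. Midpoints: P̄ = 13.50, Q̄ = 1299.5.
ε = (ΔQ/ΔP)(P̄/Q̄) = (-2429/13.6)(13.50/1299.5).

-1.86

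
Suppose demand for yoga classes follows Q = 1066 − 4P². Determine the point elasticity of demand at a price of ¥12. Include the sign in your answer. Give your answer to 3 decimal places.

-2.351

At P = 12, Q = 490.
dQ/dP = −8P = -96.
ε = (dQ/dP)(P/Q) = (-96)(12/490).
|ε| > 1, so demand is elastic at this price.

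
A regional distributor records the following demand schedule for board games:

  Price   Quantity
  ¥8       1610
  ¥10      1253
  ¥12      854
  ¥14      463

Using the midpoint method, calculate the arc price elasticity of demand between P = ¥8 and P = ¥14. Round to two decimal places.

-2.03

At P = 8, Q = 1610; at P = 14, Q = 463.
ΔQ = -1147, ΔP = 6. Midpoints: P̄ = 11.00, Q̄ = 1036.5.
ε = (ΔQ/ΔP)(P̄/Q̄) = (-1147/6)(11.00/1036.5).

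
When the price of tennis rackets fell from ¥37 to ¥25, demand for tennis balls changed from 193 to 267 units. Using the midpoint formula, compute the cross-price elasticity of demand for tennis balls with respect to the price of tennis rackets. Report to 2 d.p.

ΔQ_x = 267 − 193 = 74; ΔP_y = 25 − 37 = -12.
Midpoints: P̄_y = 31.00, Q̄_x = 230.0.
ε_xy = (ΔQ_x/ΔP_y)(P̄_y/Q̄_x) = (74/-12)(31.00/230.0).

-0.83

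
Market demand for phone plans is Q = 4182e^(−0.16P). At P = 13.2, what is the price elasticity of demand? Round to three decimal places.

-2.112

At P = 13.2, Q = 506.004.
dQ/dP = −0.16·4182e^(−0.16P) = −0.16Q = -80.961.
ε = (dQ/dP)(P/Q) = (-80.961)(13.2/506.004).
|ε| > 1, so demand is elastic at this price.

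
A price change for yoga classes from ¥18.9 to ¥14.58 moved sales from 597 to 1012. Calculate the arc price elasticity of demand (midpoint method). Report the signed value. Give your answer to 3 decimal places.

ΔQ = 1012 − 597 = 415; ΔP = 14.58 − 18.9 = -4.32.
Midpoints: P̄ = 16.74, Q̄ = 804.5.
ε = (ΔQ/ΔP)(P̄/Q̄) = (415/-4.32)(16.74/804.5).

-1.999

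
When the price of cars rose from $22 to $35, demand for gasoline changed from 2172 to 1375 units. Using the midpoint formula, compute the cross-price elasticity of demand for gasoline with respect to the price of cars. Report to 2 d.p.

ΔQ_x = 1375 − 2172 = -797; ΔP_y = 35 − 22 = 13.
Midpoints: P̄_y = 28.50, Q̄_x = 1773.5.
ε_xy = (ΔQ_x/ΔP_y)(P̄_y/Q̄_x) = (-797/13)(28.50/1773.5).
ε_xy < 0, so the goods are complements.

-0.99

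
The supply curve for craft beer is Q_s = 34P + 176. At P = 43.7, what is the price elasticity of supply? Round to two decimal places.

At P = 43.7, Q_s = 1661.80.
dQ_s/dP = 34.
ε_s = (dQ_s/dP)(P/Q_s) = (34)(43.7/1661.80).

0.89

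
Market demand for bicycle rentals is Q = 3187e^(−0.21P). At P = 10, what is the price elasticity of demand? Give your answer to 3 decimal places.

-2.100

At P = 10, Q = 390.269.
dQ/dP = −0.21·3187e^(−0.21P) = −0.21Q = -81.956.
ε = (dQ/dP)(P/Q) = (-81.956)(10/390.269).
|ε| > 1, so demand is elastic at this price.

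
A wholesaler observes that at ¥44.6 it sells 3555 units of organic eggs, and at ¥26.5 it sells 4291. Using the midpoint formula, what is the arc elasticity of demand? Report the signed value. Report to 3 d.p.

ΔQ = 4291 − 3555 = 736; ΔP = 26.5 − 44.6 = -18.1.
Midpoints: P̄ = 35.55, Q̄ = 3923.0.
ε = (ΔQ/ΔP)(P̄/Q̄) = (736/-18.1)(35.55/3923.0).

-0.368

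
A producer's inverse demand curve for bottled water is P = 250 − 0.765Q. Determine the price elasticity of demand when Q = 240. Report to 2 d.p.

-0.36

At Q = 240, P = 250 − 0.765(240) = 66.40.
dP/dQ = −0.765, so dQ/dP = 1/(−0.765) = -1.307.
ε = (dQ/dP)(P/Q) = (-1.307)(66.40/240).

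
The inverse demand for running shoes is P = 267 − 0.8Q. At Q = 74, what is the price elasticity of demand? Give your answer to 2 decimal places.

At Q = 74, P = 267 − 0.8(74) = 207.80.
dP/dQ = −0.8, so dQ/dP = 1/(−0.8) = -1.250.
ε = (dQ/dP)(P/Q) = (-1.250)(207.80/74).

-3.51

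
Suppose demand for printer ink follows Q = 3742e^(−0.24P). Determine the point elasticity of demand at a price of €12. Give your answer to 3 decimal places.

At P = 12, Q = 210.056.
dQ/dP = −0.24·3742e^(−0.24P) = −0.24Q = -50.414.
ε = (dQ/dP)(P/Q) = (-50.414)(12/210.056).

-2.880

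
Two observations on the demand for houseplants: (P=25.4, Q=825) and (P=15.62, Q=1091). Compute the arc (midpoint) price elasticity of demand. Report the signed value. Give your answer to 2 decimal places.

ΔQ = 1091 − 825 = 266; ΔP = 15.62 − 25.4 = -9.78.
Midpoints: P̄ = 20.51, Q̄ = 958.0.
ε = (ΔQ/ΔP)(P̄/Q̄) = (266/-9.78)(20.51/958.0).

-0.58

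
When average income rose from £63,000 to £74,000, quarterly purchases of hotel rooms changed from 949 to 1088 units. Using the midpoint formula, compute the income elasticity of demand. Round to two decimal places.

ΔQ = 139, ΔI = 11000. Midpoints: Ī = 68,500, Q̄ = 1018.5.
ε_I = (ΔQ/ΔI)(Ī/Q̄) = (139/11000)(68500/1018.5).

0.85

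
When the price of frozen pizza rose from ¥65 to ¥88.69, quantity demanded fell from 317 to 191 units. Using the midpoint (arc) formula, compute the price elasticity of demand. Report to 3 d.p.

-1.609

ΔQ = 191 − 317 = -126; ΔP = 88.69 − 65 = 23.69.
Midpoints: P̄ = 76.84, Q̄ = 254.0.
ε = (ΔQ/ΔP)(P̄/Q̄) = (-126/23.69)(76.84/254.0).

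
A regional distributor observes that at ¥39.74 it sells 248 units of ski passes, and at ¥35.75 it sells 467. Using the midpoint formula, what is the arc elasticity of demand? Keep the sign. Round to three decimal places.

ΔQ = 467 − 248 = 219; ΔP = 35.75 − 39.74 = -3.99.
Midpoints: P̄ = 37.75, Q̄ = 357.5.
ε = (ΔQ/ΔP)(P̄/Q̄) = (219/-3.99)(37.75/357.5).

-5.795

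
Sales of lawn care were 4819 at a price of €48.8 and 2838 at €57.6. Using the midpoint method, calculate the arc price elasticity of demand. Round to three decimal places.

-3.128

ΔQ = 2838 − 4819 = -1981; ΔP = 57.6 − 48.8 = 8.8.
Midpoints: P̄ = 53.20, Q̄ = 3828.5.
ε = (ΔQ/ΔP)(P̄/Q̄) = (-1981/8.8)(53.20/3828.5).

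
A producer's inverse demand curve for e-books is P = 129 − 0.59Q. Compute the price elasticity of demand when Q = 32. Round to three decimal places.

-5.833

At Q = 32, P = 129 − 0.59(32) = 110.12.
dP/dQ = −0.59, so dQ/dP = 1/(−0.59) = -1.695.
ε = (dQ/dP)(P/Q) = (-1.695)(110.12/32).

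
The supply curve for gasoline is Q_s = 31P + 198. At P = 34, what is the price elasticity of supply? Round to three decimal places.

0.842

At P = 34, Q_s = 1252.
dQ_s/dP = 31.
ε_s = (dQ_s/dP)(P/Q_s) = (31)(34/1252).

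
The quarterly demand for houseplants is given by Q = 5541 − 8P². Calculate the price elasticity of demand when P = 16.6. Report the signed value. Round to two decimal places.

At P = 16.6, Q = 3336.520.
dQ/dP = −16P = -265.600.
ε = (dQ/dP)(P/Q) = (-265.600)(16.6/3336.520).
|ε| > 1, so demand is elastic at this price.

-1.32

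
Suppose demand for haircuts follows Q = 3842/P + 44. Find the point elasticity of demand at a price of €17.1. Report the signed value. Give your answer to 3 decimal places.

At P = 17.1, Q = 268.678.
dQ/dP = −3842/P² = -13.139.
ε = (dQ/dP)(P/Q) = (-13.139)(17.1/268.678).
|ε| < 1, so demand is inelastic at this price.

-0.836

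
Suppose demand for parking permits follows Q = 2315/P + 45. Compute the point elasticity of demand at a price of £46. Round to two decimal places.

At P = 46, Q = 95.326.
dQ/dP = −2315/P² = -1.094.
ε = (dQ/dP)(P/Q) = (-1.094)(46/95.326).

-0.53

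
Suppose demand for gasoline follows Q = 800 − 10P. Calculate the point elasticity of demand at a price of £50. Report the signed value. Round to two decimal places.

At P = 50, Q = 300.
dQ/dP = −10.
ε = (dQ/dP)(P/Q) = (-10)(50/300).
|ε| > 1, so demand is elastic at this price.

-1.67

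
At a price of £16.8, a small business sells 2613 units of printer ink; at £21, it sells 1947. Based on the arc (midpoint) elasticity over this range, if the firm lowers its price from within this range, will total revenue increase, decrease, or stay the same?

Arc ε = (-666/4.2)(18.90/2280.0) ≈ -1.314.
|ε| = 1.31 > 1, so demand is elastic. A price cut therefore raises total revenue.

increase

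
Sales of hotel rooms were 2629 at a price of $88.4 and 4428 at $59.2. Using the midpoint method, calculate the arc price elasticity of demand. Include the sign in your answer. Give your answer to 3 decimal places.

ΔQ = 4428 − 2629 = 1799; ΔP = 59.2 − 88.4 = -29.2.
Midpoints: P̄ = 73.80, Q̄ = 3528.5.
ε = (ΔQ/ΔP)(P̄/Q̄) = (1799/-29.2)(73.80/3528.5).

-1.289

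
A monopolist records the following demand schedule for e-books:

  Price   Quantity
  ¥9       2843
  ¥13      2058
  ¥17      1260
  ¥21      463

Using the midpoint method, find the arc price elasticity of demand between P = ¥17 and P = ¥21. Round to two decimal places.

-4.39

At P = 17, Q = 1260; at P = 21, Q = 463.
ΔQ = -797, ΔP = 4. Midpoints: P̄ = 19.00, Q̄ = 861.5.
ε = (ΔQ/ΔP)(P̄/Q̄) = (-797/4)(19.00/861.5).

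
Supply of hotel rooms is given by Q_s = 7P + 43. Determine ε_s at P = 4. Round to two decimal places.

At P = 4, Q_s = 71.
dQ_s/dP = 7.
ε_s = (dQ_s/dP)(P/Q_s) = (7)(4/71).

0.39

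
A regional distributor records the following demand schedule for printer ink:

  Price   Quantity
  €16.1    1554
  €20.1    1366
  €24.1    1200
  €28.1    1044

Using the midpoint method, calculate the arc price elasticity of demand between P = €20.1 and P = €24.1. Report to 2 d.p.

-0.71

At P = 20.1, Q = 1366; at P = 24.1, Q = 1200.
ΔQ = -166, ΔP = 4.0. Midpoints: P̄ = 22.10, Q̄ = 1283.0.
ε = (ΔQ/ΔP)(P̄/Q̄) = (-166/4.0)(22.10/1283.0).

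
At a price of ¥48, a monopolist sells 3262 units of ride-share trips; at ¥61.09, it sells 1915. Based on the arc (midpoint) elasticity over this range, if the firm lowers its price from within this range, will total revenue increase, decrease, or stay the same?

Arc ε = (-1347/13.09)(54.55/2588.5) ≈ -2.168.
|ε| = 2.17 > 1, so demand is elastic. A price cut therefore raises total revenue.

increase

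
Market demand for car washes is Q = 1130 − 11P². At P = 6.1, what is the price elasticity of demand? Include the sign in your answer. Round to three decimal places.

At P = 6.1, Q = 720.690.
dQ/dP = −22P = -134.200.
ε = (dQ/dP)(P/Q) = (-134.200)(6.1/720.690).

-1.136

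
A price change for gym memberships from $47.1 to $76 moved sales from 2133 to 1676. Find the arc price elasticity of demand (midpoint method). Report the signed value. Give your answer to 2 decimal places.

-0.51

ΔQ = 1676 − 2133 = -457; ΔP = 76 − 47.1 = 28.9.
Midpoints: P̄ = 61.55, Q̄ = 1904.5.
ε = (ΔQ/ΔP)(P̄/Q̄) = (-457/28.9)(61.55/1904.5).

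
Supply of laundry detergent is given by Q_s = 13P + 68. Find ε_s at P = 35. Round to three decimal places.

At P = 35, Q_s = 523.
dQ_s/dP = 13.
ε_s = (dQ_s/dP)(P/Q_s) = (13)(35/523).

0.870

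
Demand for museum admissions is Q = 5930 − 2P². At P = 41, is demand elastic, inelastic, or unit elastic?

elastic

Q = 2568, dQ/dP = -164.
ε = (dQ/dP)(P/Q) ≈ -2.618.
|ε| = 2.62 > 1.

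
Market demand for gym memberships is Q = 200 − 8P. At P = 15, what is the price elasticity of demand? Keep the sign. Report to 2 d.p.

-1.50

At P = 15, Q = 80.
dQ/dP = −8.
ε = (dQ/dP)(P/Q) = (-8)(15/80).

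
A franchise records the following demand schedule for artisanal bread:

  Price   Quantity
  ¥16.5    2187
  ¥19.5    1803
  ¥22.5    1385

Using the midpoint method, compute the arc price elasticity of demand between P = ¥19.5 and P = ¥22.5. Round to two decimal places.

At P = 19.5, Q = 1803; at P = 22.5, Q = 1385.
ΔQ = -418, ΔP = 3.0. Midpoints: P̄ = 21.00, Q̄ = 1594.0.
ε = (ΔQ/ΔP)(P̄/Q̄) = (-418/3.0)(21.00/1594.0).

-1.84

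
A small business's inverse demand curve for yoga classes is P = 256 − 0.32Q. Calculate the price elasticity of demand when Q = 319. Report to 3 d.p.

-1.508

At Q = 319, P = 256 − 0.32(319) = 153.92.
dP/dQ = −0.32, so dQ/dP = 1/(−0.32) = -3.125.
ε = (dQ/dP)(P/Q) = (-3.125)(153.92/319).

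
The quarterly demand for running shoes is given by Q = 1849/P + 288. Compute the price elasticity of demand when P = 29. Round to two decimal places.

-0.18

At P = 29, Q = 351.759.
dQ/dP = −1849/P² = -2.199.
ε = (dQ/dP)(P/Q) = (-2.199)(29/351.759).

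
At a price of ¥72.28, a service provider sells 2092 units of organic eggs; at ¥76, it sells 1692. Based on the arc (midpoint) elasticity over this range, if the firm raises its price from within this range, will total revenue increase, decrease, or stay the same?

decrease

Arc ε = (-400/3.72)(74.14/1892.0) ≈ -4.214.
|ε| = 4.21 > 1, so demand is elastic. A price rise therefore reduces total revenue.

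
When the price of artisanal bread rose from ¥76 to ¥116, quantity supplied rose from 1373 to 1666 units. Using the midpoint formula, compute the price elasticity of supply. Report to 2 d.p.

ΔQ = 1666 − 1373 = 293; ΔP = 116 − 76 = 40.
Midpoints: P̄ = 96.00, Q̄ = 1519.5.
ε_s = (ΔQ/ΔP)(P̄/Q̄) = (293/40)(96.00/1519.5).

0.46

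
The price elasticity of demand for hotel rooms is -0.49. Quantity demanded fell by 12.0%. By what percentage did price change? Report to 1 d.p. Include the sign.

%ΔP ≈ %ΔQ / ε = (-12.0%)/(-0.49) = 24.49%.

24.5%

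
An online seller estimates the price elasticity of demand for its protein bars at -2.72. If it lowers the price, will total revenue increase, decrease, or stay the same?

increase

|ε| = 2.72 > 1, so demand is elastic. A price cut therefore raises total revenue.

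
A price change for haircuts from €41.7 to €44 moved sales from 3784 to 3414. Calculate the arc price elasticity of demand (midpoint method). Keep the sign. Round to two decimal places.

-1.92

ΔQ = 3414 − 3784 = -370; ΔP = 44 − 41.7 = 2.3.
Midpoints: P̄ = 42.85, Q̄ = 3599.0.
ε = (ΔQ/ΔP)(P̄/Q̄) = (-370/2.3)(42.85/3599.0).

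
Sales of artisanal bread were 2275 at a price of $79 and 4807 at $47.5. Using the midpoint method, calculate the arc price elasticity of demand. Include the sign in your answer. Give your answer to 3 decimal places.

-1.436

ΔQ = 4807 − 2275 = 2532; ΔP = 47.5 − 79 = -31.5.
Midpoints: P̄ = 63.25, Q̄ = 3541.0.
ε = (ΔQ/ΔP)(P̄/Q̄) = (2532/-31.5)(63.25/3541.0).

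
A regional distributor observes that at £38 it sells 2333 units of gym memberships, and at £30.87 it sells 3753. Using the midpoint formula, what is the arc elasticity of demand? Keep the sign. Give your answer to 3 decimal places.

ΔQ = 3753 − 2333 = 1420; ΔP = 30.87 − 38 = -7.13.
Midpoints: P̄ = 34.44, Q̄ = 3043.0.
ε = (ΔQ/ΔP)(P̄/Q̄) = (1420/-7.13)(34.44/3043.0).

-2.254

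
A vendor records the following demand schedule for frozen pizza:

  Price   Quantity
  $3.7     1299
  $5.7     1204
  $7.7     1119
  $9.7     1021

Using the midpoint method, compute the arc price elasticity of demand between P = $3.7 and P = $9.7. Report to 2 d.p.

-0.27

At P = 3.7, Q = 1299; at P = 9.7, Q = 1021.
ΔQ = -278, ΔP = 6.0. Midpoints: P̄ = 6.70, Q̄ = 1160.0.
ε = (ΔQ/ΔP)(P̄/Q̄) = (-278/6.0)(6.70/1160.0).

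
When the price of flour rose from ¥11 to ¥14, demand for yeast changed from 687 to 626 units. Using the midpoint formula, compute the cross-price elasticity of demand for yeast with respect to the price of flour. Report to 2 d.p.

-0.39

ΔQ_x = 626 − 687 = -61; ΔP_y = 14 − 11 = 3.
Midpoints: P̄_y = 12.50, Q̄_x = 656.5.
ε_xy = (ΔQ_x/ΔP_y)(P̄_y/Q̄_x) = (-61/3)(12.50/656.5).
ε_xy < 0, so the goods are complements.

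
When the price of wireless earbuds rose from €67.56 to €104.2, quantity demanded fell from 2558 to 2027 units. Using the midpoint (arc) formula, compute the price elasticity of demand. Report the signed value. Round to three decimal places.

-0.543

ΔQ = 2027 − 2558 = -531; ΔP = 104.2 − 67.56 = 36.64.
Midpoints: P̄ = 85.88, Q̄ = 2292.5.
ε = (ΔQ/ΔP)(P̄/Q̄) = (-531/36.64)(85.88/2292.5).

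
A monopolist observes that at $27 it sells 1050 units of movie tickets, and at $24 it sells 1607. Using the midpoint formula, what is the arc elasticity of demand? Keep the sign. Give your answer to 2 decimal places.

ΔQ = 1607 − 1050 = 557; ΔP = 24 − 27 = -3.
Midpoints: P̄ = 25.50, Q̄ = 1328.5.
ε = (ΔQ/ΔP)(P̄/Q̄) = (557/-3)(25.50/1328.5).

-3.56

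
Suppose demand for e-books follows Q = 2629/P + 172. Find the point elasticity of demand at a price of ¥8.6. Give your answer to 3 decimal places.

At P = 8.6, Q = 477.698.
dQ/dP = −2629/P² = -35.546.
ε = (dQ/dP)(P/Q) = (-35.546)(8.6/477.698).
|ε| < 1, so demand is inelastic at this price.

-0.640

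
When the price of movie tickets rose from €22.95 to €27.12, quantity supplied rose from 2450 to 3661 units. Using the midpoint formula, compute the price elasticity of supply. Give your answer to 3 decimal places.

2.379

ΔQ = 3661 − 2450 = 1211; ΔP = 27.12 − 22.95 = 4.17.
Midpoints: P̄ = 25.04, Q̄ = 3055.5.
ε_s = (ΔQ/ΔP)(P̄/Q̄) = (1211/4.17)(25.04/3055.5).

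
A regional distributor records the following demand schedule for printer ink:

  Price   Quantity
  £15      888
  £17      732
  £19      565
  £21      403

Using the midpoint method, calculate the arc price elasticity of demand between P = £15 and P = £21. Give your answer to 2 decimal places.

At P = 15, Q = 888; at P = 21, Q = 403.
ΔQ = -485, ΔP = 6. Midpoints: P̄ = 18.00, Q̄ = 645.5.
ε = (ΔQ/ΔP)(P̄/Q̄) = (-485/6)(18.00/645.5).

-2.25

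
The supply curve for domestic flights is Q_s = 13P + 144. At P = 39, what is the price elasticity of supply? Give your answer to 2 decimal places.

0.78

At P = 39, Q_s = 651.
dQ_s/dP = 13.
ε_s = (dQ_s/dP)(P/Q_s) = (13)(39/651).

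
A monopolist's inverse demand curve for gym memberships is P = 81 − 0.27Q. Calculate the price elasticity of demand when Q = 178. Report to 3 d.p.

At Q = 178, P = 81 − 0.27(178) = 32.94.
dP/dQ = −0.27, so dQ/dP = 1/(−0.27) = -3.704.
ε = (dQ/dP)(P/Q) = (-3.704)(32.94/178).

-0.685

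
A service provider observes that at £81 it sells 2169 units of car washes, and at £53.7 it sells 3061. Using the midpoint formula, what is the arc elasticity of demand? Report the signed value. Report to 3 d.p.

ΔQ = 3061 − 2169 = 892; ΔP = 53.7 − 81 = -27.3.
Midpoints: P̄ = 67.35, Q̄ = 2615.0.
ε = (ΔQ/ΔP)(P̄/Q̄) = (892/-27.3)(67.35/2615.0).

-0.842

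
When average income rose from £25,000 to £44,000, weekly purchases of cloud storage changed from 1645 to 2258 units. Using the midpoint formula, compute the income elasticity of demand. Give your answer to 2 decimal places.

0.57

ΔQ = 613, ΔI = 19000. Midpoints: Ī = 34,500, Q̄ = 1951.5.
ε_I = (ΔQ/ΔI)(Ī/Q̄) = (613/19000)(34500/1951.5).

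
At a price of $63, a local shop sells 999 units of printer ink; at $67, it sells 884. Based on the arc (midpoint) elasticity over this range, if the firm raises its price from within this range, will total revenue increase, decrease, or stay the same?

decrease

Arc ε = (-115/4)(65.00/941.5) ≈ -1.985.
|ε| = 1.98 > 1, so demand is elastic. A price rise therefore reduces total revenue.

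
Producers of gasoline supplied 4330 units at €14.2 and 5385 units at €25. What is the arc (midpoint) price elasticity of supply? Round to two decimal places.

0.39

ΔQ = 5385 − 4330 = 1055; ΔP = 25 − 14.2 = 10.8.
Midpoints: P̄ = 19.60, Q̄ = 4857.5.
ε_s = (ΔQ/ΔP)(P̄/Q̄) = (1055/10.8)(19.60/4857.5).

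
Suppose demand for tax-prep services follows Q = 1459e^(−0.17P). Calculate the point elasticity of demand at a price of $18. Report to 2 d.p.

-3.06

At P = 18, Q = 68.409.
dQ/dP = −0.17·1459e^(−0.17P) = −0.17Q = -11.630.
ε = (dQ/dP)(P/Q) = (-11.630)(18/68.409).
|ε| > 1, so demand is elastic at this price.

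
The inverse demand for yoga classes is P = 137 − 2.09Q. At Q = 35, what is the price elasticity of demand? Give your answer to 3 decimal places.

At Q = 35, P = 137 − 2.09(35) = 63.85.
dP/dQ = −2.09, so dQ/dP = 1/(−2.09) = -0.478.
ε = (dQ/dP)(P/Q) = (-0.478)(63.85/35).

-0.873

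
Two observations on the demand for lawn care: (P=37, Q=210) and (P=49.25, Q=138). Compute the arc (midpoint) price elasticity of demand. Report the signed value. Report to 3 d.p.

-1.457

ΔQ = 138 − 210 = -72; ΔP = 49.25 − 37 = 12.25.
Midpoints: P̄ = 43.12, Q̄ = 174.0.
ε = (ΔQ/ΔP)(P̄/Q̄) = (-72/12.25)(43.12/174.0).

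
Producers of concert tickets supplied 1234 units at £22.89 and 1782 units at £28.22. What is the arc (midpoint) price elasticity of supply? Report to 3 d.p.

ΔQ = 1782 − 1234 = 548; ΔP = 28.22 − 22.89 = 5.33.
Midpoints: P̄ = 25.55, Q̄ = 1508.0.
ε_s = (ΔQ/ΔP)(P̄/Q̄) = (548/5.33)(25.55/1508.0).

1.742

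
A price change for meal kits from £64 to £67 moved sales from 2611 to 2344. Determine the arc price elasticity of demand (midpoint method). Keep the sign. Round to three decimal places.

-2.353

ΔQ = 2344 − 2611 = -267; ΔP = 67 − 64 = 3.
Midpoints: P̄ = 65.50, Q̄ = 2477.5.
ε = (ΔQ/ΔP)(P̄/Q̄) = (-267/3)(65.50/2477.5).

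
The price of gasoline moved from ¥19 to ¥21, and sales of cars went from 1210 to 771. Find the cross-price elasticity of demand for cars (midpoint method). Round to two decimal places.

ΔQ_x = 771 − 1210 = -439; ΔP_y = 21 − 19 = 2.
Midpoints: P̄_y = 20.00, Q̄_x = 990.5.
ε_xy = (ΔQ_x/ΔP_y)(P̄_y/Q̄_x) = (-439/2)(20.00/990.5).

-4.43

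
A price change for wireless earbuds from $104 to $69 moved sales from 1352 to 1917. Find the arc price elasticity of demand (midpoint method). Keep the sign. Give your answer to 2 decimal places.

ΔQ = 1917 − 1352 = 565; ΔP = 69 − 104 = -35.
Midpoints: P̄ = 86.50, Q̄ = 1634.5.
ε = (ΔQ/ΔP)(P̄/Q̄) = (565/-35)(86.50/1634.5).

-0.85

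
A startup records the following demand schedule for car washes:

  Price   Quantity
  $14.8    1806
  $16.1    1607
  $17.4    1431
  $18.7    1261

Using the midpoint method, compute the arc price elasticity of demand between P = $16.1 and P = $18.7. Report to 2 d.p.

-1.61

At P = 16.1, Q = 1607; at P = 18.7, Q = 1261.
ΔQ = -346, ΔP = 2.6. Midpoints: P̄ = 17.40, Q̄ = 1434.0.
ε = (ΔQ/ΔP)(P̄/Q̄) = (-346/2.6)(17.40/1434.0).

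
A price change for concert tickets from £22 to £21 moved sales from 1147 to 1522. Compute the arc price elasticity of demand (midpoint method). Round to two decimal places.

ΔQ = 1522 − 1147 = 375; ΔP = 21 − 22 = -1.
Midpoints: P̄ = 21.50, Q̄ = 1334.5.
ε = (ΔQ/ΔP)(P̄/Q̄) = (375/-1)(21.50/1334.5).

-6.04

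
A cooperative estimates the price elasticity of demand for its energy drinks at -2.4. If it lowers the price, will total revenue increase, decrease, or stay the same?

increase

|ε| = 2.40 > 1, so demand is elastic. A price cut therefore raises total revenue.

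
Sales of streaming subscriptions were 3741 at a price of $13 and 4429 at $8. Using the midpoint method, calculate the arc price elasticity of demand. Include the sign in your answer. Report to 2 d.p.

ΔQ = 4429 − 3741 = 688; ΔP = 8 − 13 = -5.
Midpoints: P̄ = 10.50, Q̄ = 4085.0.
ε = (ΔQ/ΔP)(P̄/Q̄) = (688/-5)(10.50/4085.0).

-0.35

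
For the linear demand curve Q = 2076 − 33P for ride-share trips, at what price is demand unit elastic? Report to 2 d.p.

31.45

For linear demand Q = a − bP, ε = −bP/(a − bP). |ε| = 1 when bP = a − bP, i.e. P = a/(2b).
P = 2076/(2·33) = 2076/66 = 31.4545.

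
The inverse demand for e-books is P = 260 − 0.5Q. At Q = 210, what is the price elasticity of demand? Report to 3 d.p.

-1.476

At Q = 210, P = 260 − 0.5(210) = 155.00.
dP/dQ = −0.5, so dQ/dP = 1/(−0.5) = -2.000.
ε = (dQ/dP)(P/Q) = (-2.000)(155.00/210).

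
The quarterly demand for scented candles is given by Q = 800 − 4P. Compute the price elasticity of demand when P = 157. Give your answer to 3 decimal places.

-3.651

At P = 157, Q = 172.
dQ/dP = −4.
ε = (dQ/dP)(P/Q) = (-4)(157/172).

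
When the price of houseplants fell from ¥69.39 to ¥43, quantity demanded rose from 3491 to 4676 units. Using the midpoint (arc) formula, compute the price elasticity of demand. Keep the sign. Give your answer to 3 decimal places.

ΔQ = 4676 − 3491 = 1185; ΔP = 43 − 69.39 = -26.39.
Midpoints: P̄ = 56.20, Q̄ = 4083.5.
ε = (ΔQ/ΔP)(P̄/Q̄) = (1185/-26.39)(56.20/4083.5).

-0.618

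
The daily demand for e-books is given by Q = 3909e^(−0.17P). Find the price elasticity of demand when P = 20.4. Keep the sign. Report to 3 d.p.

-3.468

At P = 20.4, Q = 121.880.
dQ/dP = −0.17·3909e^(−0.17P) = −0.17Q = -20.720.
ε = (dQ/dP)(P/Q) = (-20.720)(20.4/121.880).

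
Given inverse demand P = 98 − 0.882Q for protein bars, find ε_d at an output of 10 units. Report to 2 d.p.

-10.11

At Q = 10, P = 98 − 0.882(10) = 89.18.
dP/dQ = −0.882, so dQ/dP = 1/(−0.882) = -1.134.
ε = (dQ/dP)(P/Q) = (-1.134)(89.18/10).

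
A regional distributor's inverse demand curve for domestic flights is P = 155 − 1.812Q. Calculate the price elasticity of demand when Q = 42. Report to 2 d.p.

-1.04

At Q = 42, P = 155 − 1.812(42) = 78.90.
dP/dQ = −1.812, so dQ/dP = 1/(−1.812) = -0.552.
ε = (dQ/dP)(P/Q) = (-0.552)(78.90/42).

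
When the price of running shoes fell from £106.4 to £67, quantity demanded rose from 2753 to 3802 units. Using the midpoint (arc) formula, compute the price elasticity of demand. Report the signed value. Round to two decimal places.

-0.70

ΔQ = 3802 − 2753 = 1049; ΔP = 67 − 106.4 = -39.4.
Midpoints: P̄ = 86.70, Q̄ = 3277.5.
ε = (ΔQ/ΔP)(P̄/Q̄) = (1049/-39.4)(86.70/3277.5).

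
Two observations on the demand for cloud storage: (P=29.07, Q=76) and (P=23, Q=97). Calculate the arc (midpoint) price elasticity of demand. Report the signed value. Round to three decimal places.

-1.041

ΔQ = 97 − 76 = 21; ΔP = 23 − 29.07 = -6.07.
Midpoints: P̄ = 26.04, Q̄ = 86.5.
ε = (ΔQ/ΔP)(P̄/Q̄) = (21/-6.07)(26.04/86.5).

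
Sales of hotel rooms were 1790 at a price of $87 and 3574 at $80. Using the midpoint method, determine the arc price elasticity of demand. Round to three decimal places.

-7.935

ΔQ = 3574 − 1790 = 1784; ΔP = 80 − 87 = -7.
Midpoints: P̄ = 83.50, Q̄ = 2682.0.
ε = (ΔQ/ΔP)(P̄/Q̄) = (1784/-7)(83.50/2682.0).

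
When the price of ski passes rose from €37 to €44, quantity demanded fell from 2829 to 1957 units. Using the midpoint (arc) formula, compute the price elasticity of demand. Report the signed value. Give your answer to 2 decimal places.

ΔQ = 1957 − 2829 = -872; ΔP = 44 − 37 = 7.
Midpoints: P̄ = 40.50, Q̄ = 2393.0.
ε = (ΔQ/ΔP)(P̄/Q̄) = (-872/7)(40.50/2393.0).

-2.11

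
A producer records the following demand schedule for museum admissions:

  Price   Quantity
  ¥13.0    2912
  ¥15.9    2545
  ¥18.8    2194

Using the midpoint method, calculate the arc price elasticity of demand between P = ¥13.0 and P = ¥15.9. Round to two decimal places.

-0.67

At P = 13.0, Q = 2912; at P = 15.9, Q = 2545.
ΔQ = -367, ΔP = 2.9. Midpoints: P̄ = 14.45, Q̄ = 2728.5.
ε = (ΔQ/ΔP)(P̄/Q̄) = (-367/2.9)(14.45/2728.5).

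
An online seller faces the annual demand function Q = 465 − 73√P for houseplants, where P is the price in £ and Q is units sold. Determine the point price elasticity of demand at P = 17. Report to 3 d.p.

-0.918

At P = 17, Q = 164.013.
dQ/dP = −73/(2√P) = -8.853.
ε = (dQ/dP)(P/Q) = (-8.853)(17/164.013).
|ε| < 1, so demand is inelastic at this price.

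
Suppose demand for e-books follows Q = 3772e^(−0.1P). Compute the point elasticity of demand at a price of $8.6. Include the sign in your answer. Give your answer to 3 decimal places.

At P = 8.6, Q = 1596.167.
dQ/dP = −0.1·3772e^(−0.1P) = −0.1Q = -159.617.
ε = (dQ/dP)(P/Q) = (-159.617)(8.6/1596.167).
|ε| < 1, so demand is inelastic at this price.

-0.860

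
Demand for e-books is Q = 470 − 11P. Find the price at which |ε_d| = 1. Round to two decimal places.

21.36

For linear demand Q = a − bP, ε = −bP/(a − bP). |ε| = 1 when bP = a − bP, i.e. P = a/(2b).
P = 470/(2·11) = 470/22 = 21.3636.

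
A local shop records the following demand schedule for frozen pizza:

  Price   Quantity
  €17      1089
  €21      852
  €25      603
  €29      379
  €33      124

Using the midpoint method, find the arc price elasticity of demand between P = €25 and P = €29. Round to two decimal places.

At P = 25, Q = 603; at P = 29, Q = 379.
ΔQ = -224, ΔP = 4. Midpoints: P̄ = 27.00, Q̄ = 491.0.
ε = (ΔQ/ΔP)(P̄/Q̄) = (-224/4)(27.00/491.0).

-3.08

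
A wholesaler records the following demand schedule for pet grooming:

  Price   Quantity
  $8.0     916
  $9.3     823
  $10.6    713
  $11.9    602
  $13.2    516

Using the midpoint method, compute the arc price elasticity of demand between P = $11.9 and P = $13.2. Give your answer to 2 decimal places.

At P = 11.9, Q = 602; at P = 13.2, Q = 516.
ΔQ = -86, ΔP = 1.3. Midpoints: P̄ = 12.55, Q̄ = 559.0.
ε = (ΔQ/ΔP)(P̄/Q̄) = (-86/1.3)(12.55/559.0).

-1.49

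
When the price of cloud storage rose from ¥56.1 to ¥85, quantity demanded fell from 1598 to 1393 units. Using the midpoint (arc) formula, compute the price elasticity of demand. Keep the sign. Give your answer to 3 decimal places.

ΔQ = 1393 − 1598 = -205; ΔP = 85 − 56.1 = 28.9.
Midpoints: P̄ = 70.55, Q̄ = 1495.5.
ε = (ΔQ/ΔP)(P̄/Q̄) = (-205/28.9)(70.55/1495.5).

-0.335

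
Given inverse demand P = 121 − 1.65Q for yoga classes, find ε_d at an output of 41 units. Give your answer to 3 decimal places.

At Q = 41, P = 121 − 1.65(41) = 53.35.
dP/dQ = −1.65, so dQ/dP = 1/(−1.65) = -0.606.
ε = (dQ/dP)(P/Q) = (-0.606)(53.35/41).

-0.789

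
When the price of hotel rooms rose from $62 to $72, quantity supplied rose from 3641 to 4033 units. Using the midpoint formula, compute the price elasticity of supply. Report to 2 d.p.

0.68

ΔQ = 4033 − 3641 = 392; ΔP = 72 − 62 = 10.
Midpoints: P̄ = 67.00, Q̄ = 3837.0.
ε_s = (ΔQ/ΔP)(P̄/Q̄) = (392/10)(67.00/3837.0).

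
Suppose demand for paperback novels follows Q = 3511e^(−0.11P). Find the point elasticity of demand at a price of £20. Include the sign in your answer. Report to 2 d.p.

At P = 20, Q = 389.030.
dQ/dP = −0.11·3511e^(−0.11P) = −0.11Q = -42.793.
ε = (dQ/dP)(P/Q) = (-42.793)(20/389.030).

-2.20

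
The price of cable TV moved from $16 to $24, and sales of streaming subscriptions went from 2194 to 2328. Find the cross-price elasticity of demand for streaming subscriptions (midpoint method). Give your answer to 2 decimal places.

0.15

ΔQ_x = 2328 − 2194 = 134; ΔP_y = 24 − 16 = 8.
Midpoints: P̄_y = 20.00, Q̄_x = 2261.0.
ε_xy = (ΔQ_x/ΔP_y)(P̄_y/Q̄_x) = (134/8)(20.00/2261.0).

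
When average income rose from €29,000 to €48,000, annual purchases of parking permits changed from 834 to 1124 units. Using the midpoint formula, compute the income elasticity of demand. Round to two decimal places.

ΔQ = 290, ΔI = 19000. Midpoints: Ī = 38,500, Q̄ = 979.0.
ε_I = (ΔQ/ΔI)(Ī/Q̄) = (290/19000)(38500/979.0).

0.60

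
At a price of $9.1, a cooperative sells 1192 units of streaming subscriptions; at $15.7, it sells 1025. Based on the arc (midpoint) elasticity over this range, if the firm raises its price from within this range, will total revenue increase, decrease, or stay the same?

Arc ε = (-167/6.6)(12.40/1108.5) ≈ -0.283.
|ε| = 0.28 < 1, so demand is inelastic. A price rise therefore raises total revenue.

increase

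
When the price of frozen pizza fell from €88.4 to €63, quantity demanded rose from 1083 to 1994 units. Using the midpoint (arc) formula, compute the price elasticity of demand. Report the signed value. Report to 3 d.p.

-1.765

ΔQ = 1994 − 1083 = 911; ΔP = 63 − 88.4 = -25.4.
Midpoints: P̄ = 75.70, Q̄ = 1538.5.
ε = (ΔQ/ΔP)(P̄/Q̄) = (911/-25.4)(75.70/1538.5).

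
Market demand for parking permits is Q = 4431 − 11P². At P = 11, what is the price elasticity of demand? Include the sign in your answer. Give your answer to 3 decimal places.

At P = 11, Q = 3100.
dQ/dP = −22P = -242.
ε = (dQ/dP)(P/Q) = (-242)(11/3100).
|ε| < 1, so demand is inelastic at this price.

-0.859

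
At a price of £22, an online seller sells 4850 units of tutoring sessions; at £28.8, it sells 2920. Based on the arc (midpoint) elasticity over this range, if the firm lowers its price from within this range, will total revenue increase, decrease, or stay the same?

Arc ε = (-1930/6.8)(25.40/3885.0) ≈ -1.856.
|ε| = 1.86 > 1, so demand is elastic. A price cut therefore raises total revenue.

increase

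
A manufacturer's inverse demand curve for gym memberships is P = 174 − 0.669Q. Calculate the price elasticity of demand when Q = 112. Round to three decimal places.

At Q = 112, P = 174 − 0.669(112) = 99.07.
dP/dQ = −0.669, so dQ/dP = 1/(−0.669) = -1.495.
ε = (dQ/dP)(P/Q) = (-1.495)(99.07/112).

-1.322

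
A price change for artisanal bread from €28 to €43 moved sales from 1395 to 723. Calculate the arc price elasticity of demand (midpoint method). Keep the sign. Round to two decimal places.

-1.50

ΔQ = 723 − 1395 = -672; ΔP = 43 − 28 = 15.
Midpoints: P̄ = 35.50, Q̄ = 1059.0.
ε = (ΔQ/ΔP)(P̄/Q̄) = (-672/15)(35.50/1059.0).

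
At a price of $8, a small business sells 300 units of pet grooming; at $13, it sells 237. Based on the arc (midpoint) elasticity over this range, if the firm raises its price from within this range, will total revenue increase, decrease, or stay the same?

Arc ε = (-63/5)(10.50/268.5) ≈ -0.493.
|ε| = 0.49 < 1, so demand is inelastic. A price rise therefore raises total revenue.

increase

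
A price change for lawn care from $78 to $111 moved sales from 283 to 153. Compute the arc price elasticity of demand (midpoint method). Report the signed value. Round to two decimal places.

ΔQ = 153 − 283 = -130; ΔP = 111 − 78 = 33.
Midpoints: P̄ = 94.50, Q̄ = 218.0.
ε = (ΔQ/ΔP)(P̄/Q̄) = (-130/33)(94.50/218.0).

-1.71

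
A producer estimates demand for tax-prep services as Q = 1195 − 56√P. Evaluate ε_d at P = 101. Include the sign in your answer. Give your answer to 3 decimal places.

At P = 101, Q = 632.207.
dQ/dP = −56/(2√P) = -2.786.
ε = (dQ/dP)(P/Q) = (-2.786)(101/632.207).
|ε| < 1, so demand is inelastic at this price.

-0.445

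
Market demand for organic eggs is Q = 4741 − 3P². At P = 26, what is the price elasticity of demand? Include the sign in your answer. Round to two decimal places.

At P = 26, Q = 2713.
dQ/dP = −6P = -156.
ε = (dQ/dP)(P/Q) = (-156)(26/2713).
|ε| > 1, so demand is elastic at this price.

-1.50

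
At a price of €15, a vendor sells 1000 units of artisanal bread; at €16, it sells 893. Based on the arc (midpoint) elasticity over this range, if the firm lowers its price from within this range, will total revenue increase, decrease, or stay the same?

increase

Arc ε = (-107/1)(15.50/946.5) ≈ -1.752.
|ε| = 1.75 > 1, so demand is elastic. A price cut therefore raises total revenue.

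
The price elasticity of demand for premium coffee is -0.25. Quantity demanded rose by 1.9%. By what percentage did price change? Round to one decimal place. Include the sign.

%ΔP ≈ %ΔQ / ε = (1.9%)/(-0.25) = -7.60%.

-7.6%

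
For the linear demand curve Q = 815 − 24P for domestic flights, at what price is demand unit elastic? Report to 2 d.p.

For linear demand Q = a − bP, ε = −bP/(a − bP). |ε| = 1 when bP = a − bP, i.e. P = a/(2b).
P = 815/(2·24) = 815/48 = 16.9792.

16.98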